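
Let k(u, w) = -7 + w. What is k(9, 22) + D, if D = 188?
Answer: 203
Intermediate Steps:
k(9, 22) + D = (-7 + 22) + 188 = 15 + 188 = 203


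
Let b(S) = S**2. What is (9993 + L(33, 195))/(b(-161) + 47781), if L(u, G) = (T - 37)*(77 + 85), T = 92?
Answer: 18903/73702 ≈ 0.25648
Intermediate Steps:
L(u, G) = 8910 (L(u, G) = (92 - 37)*(77 + 85) = 55*162 = 8910)
(9993 + L(33, 195))/(b(-161) + 47781) = (9993 + 8910)/((-161)**2 + 47781) = 18903/(25921 + 47781) = 18903/73702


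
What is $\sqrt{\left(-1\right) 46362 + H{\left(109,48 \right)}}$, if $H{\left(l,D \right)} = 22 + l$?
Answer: $i \sqrt{46231} \approx 215.01 i$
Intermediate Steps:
$\sqrt{\left(-1\right) 46362 + H{\left(109,48 \right)}} = \sqrt{\left(-1\right) 46362 + \left(22 + 109\right)} = \sqrt{-46362 + 131} = \sqrt{-46231} = i \sqrt{46231}$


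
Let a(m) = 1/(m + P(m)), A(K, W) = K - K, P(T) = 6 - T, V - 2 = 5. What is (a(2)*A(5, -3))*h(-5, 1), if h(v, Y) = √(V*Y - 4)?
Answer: 0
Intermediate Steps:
V = 7 (V = 2 + 5 = 7)
A(K, W) = 0
h(v, Y) = √(-4 + 7*Y) (h(v, Y) = √(7*Y - 4) = √(-4 + 7*Y))
a(m) = ⅙ (a(m) = 1/(m + (6 - m)) = 1/6 = ⅙)
(a(2)*A(5, -3))*h(-5, 1) = ((⅙)*0)*√(-4 + 7*1) = 0*√(-4 + 7) = 0*√3 = 0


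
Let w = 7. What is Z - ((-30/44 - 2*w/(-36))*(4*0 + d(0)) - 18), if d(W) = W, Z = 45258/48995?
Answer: 927168/48995 ≈ 18.924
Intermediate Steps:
Z = 45258/48995 (Z = 45258*(1/48995) = 45258/48995 ≈ 0.92373)
Z - ((-30/44 - 2*w/(-36))*(4*0 + d(0)) - 18) = 45258/48995 - ((-30/44 - 2*7/(-36))*(4*0 + 0) - 18) = 45258/48995 - ((-30*1/44 - 14*(-1/36))*(0 + 0) - 18) = 45258/48995 - ((-15/22 + 7/18)*0 - 18) = 45258/48995 - (-29/99*0 - 18) = 45258/48995 - (0 - 18) = 45258/48995 - 1*(-18) = 45258/48995 + 18 = 927168/48995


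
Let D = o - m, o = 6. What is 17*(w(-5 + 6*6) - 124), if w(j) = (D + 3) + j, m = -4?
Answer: -1360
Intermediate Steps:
D = 10 (D = 6 - 1*(-4) = 6 + 4 = 10)
w(j) = 13 + j (w(j) = (10 + 3) + j = 13 + j)
17*(w(-5 + 6*6) - 124) = 17*((13 + (-5 + 6*6)) - 124) = 17*((13 + (-5 + 36)) - 124) = 17*((13 + 31) - 124) = 17*(44 - 124) = 17*(-80) = -1360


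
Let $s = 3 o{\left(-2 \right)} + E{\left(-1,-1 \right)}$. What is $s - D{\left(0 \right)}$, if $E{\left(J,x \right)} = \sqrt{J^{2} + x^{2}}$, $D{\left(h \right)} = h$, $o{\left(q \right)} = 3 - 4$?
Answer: $-3 + \sqrt{2} \approx -1.5858$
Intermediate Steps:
$o{\left(q \right)} = -1$
$s = -3 + \sqrt{2}$ ($s = 3 \left(-1\right) + \sqrt{\left(-1\right)^{2} + \left(-1\right)^{2}} = -3 + \sqrt{1 + 1} = -3 + \sqrt{2} \approx -1.5858$)
$s - D{\left(0 \right)} = \left(-3 + \sqrt{2}\right) - 0 = \left(-3 + \sqrt{2}\right) + 0 = -3 + \sqrt{2}$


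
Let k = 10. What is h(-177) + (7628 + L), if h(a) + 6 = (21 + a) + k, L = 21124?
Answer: 28600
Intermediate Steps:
h(a) = 25 + a (h(a) = -6 + ((21 + a) + 10) = -6 + (31 + a) = 25 + a)
h(-177) + (7628 + L) = (25 - 177) + (7628 + 21124) = -152 + 28752 = 28600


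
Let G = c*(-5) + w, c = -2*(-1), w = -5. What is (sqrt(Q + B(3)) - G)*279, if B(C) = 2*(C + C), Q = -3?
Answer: 5022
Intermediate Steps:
c = 2
B(C) = 4*C (B(C) = 2*(2*C) = 4*C)
G = -15 (G = 2*(-5) - 5 = -10 - 5 = -15)
(sqrt(Q + B(3)) - G)*279 = (sqrt(-3 + 4*3) - 1*(-15))*279 = (sqrt(-3 + 12) + 15)*279 = (sqrt(9) + 15)*279 = (3 + 15)*279 = 18*279 = 5022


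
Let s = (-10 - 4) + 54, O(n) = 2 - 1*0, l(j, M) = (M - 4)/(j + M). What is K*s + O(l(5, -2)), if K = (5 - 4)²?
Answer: 42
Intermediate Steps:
l(j, M) = (-4 + M)/(M + j)
O(n) = 2 (O(n) = 2 + 0 = 2)
K = 1 (K = 1² = 1)
s = 40 (s = -14 + 54 = 40)
K*s + O(l(5, -2)) = 1*40 + 2 = 40 + 2 = 42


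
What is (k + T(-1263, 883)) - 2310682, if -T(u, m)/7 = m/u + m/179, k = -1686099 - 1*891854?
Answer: -1105214635099/226077 ≈ -4.8887e+6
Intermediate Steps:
k = -2577953 (k = -1686099 - 891854 = -2577953)
T(u, m) = -7*m/179 - 7*m/u (T(u, m) = -7*(m/u + m/179) = -7*(m/179 + m/u) = -7*m/179 - 7*m/u)
(k + T(-1263, 883)) - 2310682 = (-2577953 - 7/179*883*(179 - 1263)/(-1263)) - 2310682 = (-2577953 - 7/179*883*(-1/1263)*(-1084)) - 2310682 = (-2577953 - 6700204/226077) - 2310682 = -582822580585/226077 - 2310682 = -1105214635099/226077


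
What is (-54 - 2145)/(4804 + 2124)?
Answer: -2199/6928 ≈ -0.31741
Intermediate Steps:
(-54 - 2145)/(4804 + 2124) = -2199/6928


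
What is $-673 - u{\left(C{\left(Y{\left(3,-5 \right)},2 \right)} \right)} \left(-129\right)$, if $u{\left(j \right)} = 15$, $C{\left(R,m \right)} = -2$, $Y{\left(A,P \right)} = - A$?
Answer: $1262$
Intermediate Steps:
$-673 - u{\left(C{\left(Y{\left(3,-5 \right)},2 \right)} \right)} \left(-129\right) = -673 - 15 \left(-129\right) = -673 - -1935 = -673 + 1935 = 1262$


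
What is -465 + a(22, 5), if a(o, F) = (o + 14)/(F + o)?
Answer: -1391/3 ≈ -463.67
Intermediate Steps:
a(o, F) = (14 + o)/(F + o)
-465 + a(22, 5) = -465 + (14 + 22)/(5 + 22) = -465 + 36/27 = -465 + (1/27)*36 = -465 + 4/3 = -1391/3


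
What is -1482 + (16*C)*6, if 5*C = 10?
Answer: -1290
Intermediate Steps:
C = 2 (C = (⅕)*10 = 2)
-1482 + (16*C)*6 = -1482 + (16*2)*6 = -1482 + 32*6 = -1482 + 192 = -1290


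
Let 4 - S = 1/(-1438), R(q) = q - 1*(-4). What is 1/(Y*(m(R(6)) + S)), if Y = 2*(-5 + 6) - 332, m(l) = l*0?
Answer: -719/949245 ≈ -0.00075744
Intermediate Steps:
R(q) = 4 + q (R(q) = q + 4 = 4 + q)
m(l) = 0
S = 5753/1438 (S = 4 - 1/(-1438) = 4 - 1*(-1/1438) = 4 + 1/1438 = 5753/1438 ≈ 4.0007)
Y = -330 (Y = 2*1 - 332 = 2 - 332 = -330)
1/(Y*(m(R(6)) + S)) = 1/(-330*(0 + 5753/1438)) = 1/(-330*5753/1438) = 1/(-949245/719) = -719/949245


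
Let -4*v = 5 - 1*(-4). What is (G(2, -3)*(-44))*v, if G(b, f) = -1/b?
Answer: -99/2 ≈ -49.500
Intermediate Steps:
v = -9/4 (v = -(5 - 1*(-4))/4 = -(5 + 4)/4 = -¼*9 = -9/4 ≈ -2.2500)
(G(2, -3)*(-44))*v = (-1/2*(-44))*(-9/4) = (-1*½*(-44))*(-9/4) = -½*(-44)*(-9/4) = 22*(-9/4) = -99/2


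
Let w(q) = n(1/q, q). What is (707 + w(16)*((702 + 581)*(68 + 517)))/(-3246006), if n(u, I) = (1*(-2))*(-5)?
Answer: -7506257/3246006 ≈ -2.3125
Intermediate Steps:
n(u, I) = 10 (n(u, I) = -2*(-5) = 10)
w(q) = 10
(707 + w(16)*((702 + 581)*(68 + 517)))/(-3246006) = (707 + 10*((702 + 581)*(68 + 517)))/(-3246006) = (707 + 10*(1283*585))*(-1/3246006) = (707 + 10*750555)*(-1/3246006) = (707 + 7505550)*(-1/3246006) = 7506257*(-1/3246006) = -7506257/3246006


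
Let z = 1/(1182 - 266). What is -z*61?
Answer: -61/916 ≈ -0.066594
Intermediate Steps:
z = 1/916 ≈ 0.0010917
-z*61 = -61/916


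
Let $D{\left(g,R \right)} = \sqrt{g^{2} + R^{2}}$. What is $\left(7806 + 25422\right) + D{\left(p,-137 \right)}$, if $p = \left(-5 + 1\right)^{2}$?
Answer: $33228 + 5 \sqrt{761} \approx 33366.0$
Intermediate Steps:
$p = 16$ ($p = \left(-4\right)^{2} = 16$)
$D{\left(g,R \right)} = \sqrt{R^{2} + g^{2}}$
$\left(7806 + 25422\right) + D{\left(p,-137 \right)} = \left(7806 + 25422\right) + \sqrt{\left(-137\right)^{2} + 16^{2}} = 33228 + \sqrt{18769 + 256} = 33228 + \sqrt{19025} = 33228 + 5 \sqrt{761}$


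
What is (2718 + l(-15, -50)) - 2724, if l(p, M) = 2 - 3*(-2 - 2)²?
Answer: -52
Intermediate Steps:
l(p, M) = -46 (l(p, M) = 2 - 3*(-4)² = 2 - 3*16 = 2 - 48 = -46)
(2718 + l(-15, -50)) - 2724 = (2718 - 46) - 2724 = 2672 - 2724 = -52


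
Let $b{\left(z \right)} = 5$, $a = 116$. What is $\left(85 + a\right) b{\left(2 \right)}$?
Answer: $1005$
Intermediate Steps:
$\left(85 + a\right) b{\left(2 \right)} = \left(85 + 116\right) 5 = 201 \cdot 5 = 1005$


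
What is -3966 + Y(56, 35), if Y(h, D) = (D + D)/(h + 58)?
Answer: -226027/57 ≈ -3965.4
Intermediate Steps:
Y(h, D) = 2*D/(58 + h) (Y(h, D) = (2*D)/(58 + h) = 2*D/(58 + h))
-3966 + Y(56, 35) = -3966 + 2*35/(58 + 56) = -3966 + 2*35/114 = -3966 + 2*35*(1/114) = -3966 + 35/57 = -226027/57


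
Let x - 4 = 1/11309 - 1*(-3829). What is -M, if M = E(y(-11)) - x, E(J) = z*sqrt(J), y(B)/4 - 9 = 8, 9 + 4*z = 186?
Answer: 43347398/11309 - 177*sqrt(17)/2 ≈ 3468.1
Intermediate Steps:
z = 177/4 (z = -9/4 + (1/4)*186 = -9/4 + 93/2 = 177/4 ≈ 44.250)
y(B) = 68 (y(B) = 36 + 4*8 = 36 + 32 = 68)
x = 43347398/11309 (x = 4 + (1/11309 - 1*(-3829)) = 4 + (1/11309 + 3829) = 4 + 43302162/11309 = 43347398/11309 ≈ 3833.0)
E(J) = 177*sqrt(J)/4
M = -43347398/11309 + 177*sqrt(17)/2 (M = 177*sqrt(68)/4 - 1*43347398/11309 = 177*(2*sqrt(17))/4 - 43347398/11309 = 177*sqrt(17)/2 - 43347398/11309 = -43347398/11309 + 177*sqrt(17)/2 ≈ -3468.1)
-M = -(-43347398/11309 + 177*sqrt(17)/2) = 43347398/11309 - 177*sqrt(17)/2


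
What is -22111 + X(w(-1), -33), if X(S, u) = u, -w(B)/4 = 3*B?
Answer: -22144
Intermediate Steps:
w(B) = -12*B
-22111 + X(w(-1), -33) = -22111 - 33 = -22144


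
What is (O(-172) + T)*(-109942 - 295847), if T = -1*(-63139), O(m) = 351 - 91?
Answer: -25726616811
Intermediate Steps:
O(m) = 260
T = 63139
(O(-172) + T)*(-109942 - 295847) = (260 + 63139)*(-109942 - 295847) = 63399*(-405789) = -25726616811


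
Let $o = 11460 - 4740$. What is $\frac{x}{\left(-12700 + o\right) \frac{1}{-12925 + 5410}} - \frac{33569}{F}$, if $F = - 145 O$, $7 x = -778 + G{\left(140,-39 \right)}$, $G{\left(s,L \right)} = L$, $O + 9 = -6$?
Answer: $- \frac{2951833093}{18209100} \approx -162.11$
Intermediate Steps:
$o = 6720$ ($o = 11460 - 4740 = 6720$)
$O = -15$ ($O = -9 - 6 = -15$)
$x = - \frac{817}{7}$ ($x = \frac{-778 - 39}{7} = \frac{1}{7} \left(-817\right) = - \frac{817}{7} \approx -116.71$)
$F = 2175$ ($F = \left(-145\right) \left(-15\right) = 2175$)
$\frac{x}{\left(-12700 + o\right) \frac{1}{-12925 + 5410}} - \frac{33569}{F} = - \frac{817}{7 \frac{-12700 + 6720}{-12925 + 5410}} - \frac{33569}{2175} = - \frac{817}{7 \left(- \frac{5980}{-7515}\right)} - \frac{33569}{2175} = - \frac{817}{7 \left(\left(-5980\right) \left(- \frac{1}{7515}\right)\right)} - \frac{33569}{2175} = - \frac{817}{7 \cdot \frac{1196}{1503}} - \frac{33569}{2175} = \left(- \frac{817}{7}\right) \frac{1503}{1196} - \frac{33569}{2175} = - \frac{1227951}{8372} - \frac{33569}{2175} = - \frac{2951833093}{18209100}$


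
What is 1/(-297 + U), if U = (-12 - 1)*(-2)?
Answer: -1/271 ≈ -0.0036900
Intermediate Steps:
U = 26 (U = -13*(-2) = 26)
1/(-297 + U) = 1/(-297 + 26) = 1/(-271) = -1/271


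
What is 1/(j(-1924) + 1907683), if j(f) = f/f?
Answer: 1/1907684 ≈ 5.2420e-7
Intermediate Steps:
j(f) = 1
1/(j(-1924) + 1907683) = 1/(1 + 1907683) = 1/1907684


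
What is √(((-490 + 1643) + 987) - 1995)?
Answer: √145 ≈ 12.042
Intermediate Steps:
√(((-490 + 1643) + 987) - 1995) = √((1153 + 987) - 1995) = √(2140 - 1995) = √145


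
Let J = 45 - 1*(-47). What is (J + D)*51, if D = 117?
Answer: 10659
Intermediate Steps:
J = 92 (J = 45 + 47 = 92)
(J + D)*51 = (92 + 117)*51 = 209*51 = 10659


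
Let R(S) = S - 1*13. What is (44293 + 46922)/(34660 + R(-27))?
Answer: 6081/2308 ≈ 2.6348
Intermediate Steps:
R(S) = -13 + S (R(S) = S - 13 = -13 + S)
(44293 + 46922)/(34660 + R(-27)) = (44293 + 46922)/(34660 + (-13 - 27)) = 91215/(34660 - 40) = 91215/34620 = 91215*(1/34620) = 6081/2308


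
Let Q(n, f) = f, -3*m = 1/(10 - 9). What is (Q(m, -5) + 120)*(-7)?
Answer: -805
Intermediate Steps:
m = -⅓ (m = -1/(3*(10 - 9)) = -⅓/1 = -⅓*1 = -⅓ ≈ -0.33333)
(Q(m, -5) + 120)*(-7) = (-5 + 120)*(-7) = 115*(-7) = -805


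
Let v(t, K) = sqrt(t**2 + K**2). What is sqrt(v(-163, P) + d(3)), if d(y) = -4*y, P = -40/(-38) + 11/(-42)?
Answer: sqrt(-7641648 + 798*sqrt(16919643637))/798 ≈ 12.288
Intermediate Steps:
P = 631/798 (P = -40*(-1/38) + 11*(-1/42) = 20/19 - 11/42 = 631/798 ≈ 0.79073)
v(t, K) = sqrt(K**2 + t**2)
sqrt(v(-163, P) + d(3)) = sqrt(sqrt((631/798)**2 + (-163)**2) - 4*3) = sqrt(sqrt(398161/636804 + 26569) - 12) = sqrt(sqrt(16919643637/636804) - 12) = sqrt(sqrt(16919643637)/798 - 12) = sqrt(-12 + sqrt(16919643637)/798)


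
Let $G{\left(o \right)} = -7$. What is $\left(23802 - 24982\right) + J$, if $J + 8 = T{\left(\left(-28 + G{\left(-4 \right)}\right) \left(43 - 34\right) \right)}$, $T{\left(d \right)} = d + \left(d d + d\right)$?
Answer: $97407$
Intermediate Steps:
$T{\left(d \right)} = d^{2} + 2 d$ ($T{\left(d \right)} = d + \left(d^{2} + d\right) = d + \left(d + d^{2}\right) = d^{2} + 2 d$)
$J = 98587$ ($J = -8 + \left(-28 - 7\right) \left(43 - 34\right) \left(2 + \left(-28 - 7\right) \left(43 - 34\right)\right) = -8 + \left(-35\right) 9 \left(2 - 315\right) = -8 - 315 \left(2 - 315\right) = -8 - -98595 = -8 + 98595 = 98587$)
$\left(23802 - 24982\right) + J = \left(23802 - 24982\right) + 98587 = -1180 + 98587 = 97407$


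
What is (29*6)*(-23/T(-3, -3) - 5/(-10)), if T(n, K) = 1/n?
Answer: 12093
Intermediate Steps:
T(n, K) = 1/n
(29*6)*(-23/T(-3, -3) - 5/(-10)) = (29*6)*(-23/(1/(-3)) - 5/(-10)) = 174*(-23/(-⅓) - 5*(-⅒)) = 174*(-23*(-3) + ½) = 174*(69 + ½) = 174*(139/2) = 12093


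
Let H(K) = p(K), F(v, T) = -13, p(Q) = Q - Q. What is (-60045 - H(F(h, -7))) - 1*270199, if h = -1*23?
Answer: -330244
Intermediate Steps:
p(Q) = 0
h = -23
H(K) = 0
(-60045 - H(F(h, -7))) - 1*270199 = (-60045 - 1*0) - 1*270199 = (-60045 + 0) - 270199 = -60045 - 270199 = -330244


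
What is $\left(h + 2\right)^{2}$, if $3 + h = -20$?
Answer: $441$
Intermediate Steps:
$h = -23$ ($h = -3 - 20 = -23$)
$\left(h + 2\right)^{2} = \left(-23 + 2\right)^{2} = \left(-21\right)^{2} = 441$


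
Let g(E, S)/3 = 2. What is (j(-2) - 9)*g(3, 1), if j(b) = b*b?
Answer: -30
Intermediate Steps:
g(E, S) = 6 (g(E, S) = 3*2 = 6)
j(b) = b²
(j(-2) - 9)*g(3, 1) = ((-2)² - 9)*6 = (4 - 9)*6 = -5*6 = -30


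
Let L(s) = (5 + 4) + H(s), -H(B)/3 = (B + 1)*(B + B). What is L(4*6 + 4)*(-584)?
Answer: 2839992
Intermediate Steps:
H(B) = -6*B*(1 + B) (H(B) = -3*(B + 1)*(B + B) = -3*(1 + B)*2*B = -6*B*(1 + B))
L(s) = 9 - 6*s*(1 + s) (L(s) = (5 + 4) - 6*s*(1 + s) = 9 - 6*s*(1 + s))
L(4*6 + 4)*(-584) = (9 - 6*(4*6 + 4)*(1 + (4*6 + 4)))*(-584) = (9 - 6*(24 + 4)*(1 + (24 + 4)))*(-584) = (9 - 6*28*(1 + 28))*(-584) = (9 - 6*28*29)*(-584) = (9 - 4872)*(-584) = -4863*(-584) = 2839992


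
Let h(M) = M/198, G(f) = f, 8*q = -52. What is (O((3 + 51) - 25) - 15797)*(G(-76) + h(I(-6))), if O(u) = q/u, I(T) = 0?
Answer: 34817082/29 ≈ 1.2006e+6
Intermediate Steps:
q = -13/2 (q = (1/8)*(-52) = -13/2 ≈ -6.5000)
h(M) = M/198 (h(M) = M*(1/198) = M/198)
O(u) = -13/(2*u)
(O((3 + 51) - 25) - 15797)*(G(-76) + h(I(-6))) = (-13/(2*((3 + 51) - 25)) - 15797)*(-76 + (1/198)*0) = (-13/(2*(54 - 25)) - 15797)*(-76 + 0) = (-13/2/29 - 15797)*(-76) = (-13/2*1/29 - 15797)*(-76) = (-13/58 - 15797)*(-76) = -916239/58*(-76) = 34817082/29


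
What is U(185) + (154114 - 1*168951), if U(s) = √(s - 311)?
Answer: -14837 + 3*I*√14 ≈ -14837.0 + 11.225*I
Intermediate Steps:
U(s) = √(-311 + s)
U(185) + (154114 - 1*168951) = √(-311 + 185) + (154114 - 1*168951) = √(-126) + (154114 - 168951) = 3*I*√14 - 14837 = -14837 + 3*I*√14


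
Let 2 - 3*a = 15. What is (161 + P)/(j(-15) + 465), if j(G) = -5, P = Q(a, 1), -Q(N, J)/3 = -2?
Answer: 167/460 ≈ 0.36304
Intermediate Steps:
a = -13/3 (a = 2/3 - 1/3*15 = 2/3 - 5 = -13/3 ≈ -4.3333)
Q(N, J) = 6 (Q(N, J) = -3*(-2) = 6)
P = 6
(161 + P)/(j(-15) + 465) = (161 + 6)/(-5 + 465) = 167/460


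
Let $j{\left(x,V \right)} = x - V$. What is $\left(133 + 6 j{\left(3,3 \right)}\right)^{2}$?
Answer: $17689$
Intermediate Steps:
$\left(133 + 6 j{\left(3,3 \right)}\right)^{2} = \left(133 + 6 \left(3 - 3\right)\right)^{2} = \left(133 + 6 \cdot 0\right)^{2} = \left(133 + 0\right)^{2} = 133^{2} = 17689$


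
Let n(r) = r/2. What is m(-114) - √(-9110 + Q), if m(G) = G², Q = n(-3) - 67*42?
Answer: 12996 - I*√47702/2 ≈ 12996.0 - 109.2*I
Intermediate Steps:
n(r) = r/2 (n(r) = r*(½) = r/2)
Q = -5631/2 (Q = (½)*(-3) - 67*42 = -3/2 - 2814 = -5631/2 ≈ -2815.5)
m(-114) - √(-9110 + Q) = (-114)² - √(-9110 - 5631/2) = 12996 - √(-23851/2) = 12996 - I*√47702/2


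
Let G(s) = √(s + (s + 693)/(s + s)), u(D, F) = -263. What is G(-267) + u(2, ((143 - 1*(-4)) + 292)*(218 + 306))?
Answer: -263 + I*√2121226/89 ≈ -263.0 + 16.365*I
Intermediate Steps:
G(s) = √(s + (693 + s)/(2*s)) (G(s) = √(s + (693 + s)/((2*s))) = √(s + (693 + s)*(1/(2*s))) = √(s + (693 + s)/(2*s)))
G(-267) + u(2, ((143 - 1*(-4)) + 292)*(218 + 306)) = √(2 + 4*(-267) + 1386/(-267))/2 - 263 = √(2 - 1068 + 1386*(-1/267))/2 - 263 = √(2 - 1068 - 462/89)/2 - 263 = √(-95336/89)/2 - 263 = (2*I*√2121226/89)/2 - 263 = I*√2121226/89 - 263 = -263 + I*√2121226/89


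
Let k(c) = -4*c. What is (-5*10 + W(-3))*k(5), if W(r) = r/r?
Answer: 980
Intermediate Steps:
W(r) = 1
(-5*10 + W(-3))*k(5) = (-5*10 + 1)*(-4*5) = (-50 + 1)*(-20) = -49*(-20) = 980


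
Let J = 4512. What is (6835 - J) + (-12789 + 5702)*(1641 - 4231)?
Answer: 18357653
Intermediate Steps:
(6835 - J) + (-12789 + 5702)*(1641 - 4231) = (6835 - 1*4512) + (-12789 + 5702)*(1641 - 4231) = (6835 - 4512) - 7087*(-2590) = 2323 + 18355330 = 18357653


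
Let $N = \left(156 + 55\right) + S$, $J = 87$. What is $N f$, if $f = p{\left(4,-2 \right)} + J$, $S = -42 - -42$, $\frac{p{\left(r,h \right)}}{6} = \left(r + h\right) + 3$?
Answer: $24687$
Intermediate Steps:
$p{\left(r,h \right)} = 18 + 6 h + 6 r$ ($p{\left(r,h \right)} = 6 \left(\left(r + h\right) + 3\right) = 6 \left(\left(h + r\right) + 3\right) = 6 \left(3 + h + r\right) = 18 + 6 h + 6 r$)
$S = 0$ ($S = -42 + 42 = 0$)
$N = 211$ ($N = \left(156 + 55\right) + 0 = 211 + 0 = 211$)
$f = 117$ ($f = \left(18 + 6 \left(-2\right) + 6 \cdot 4\right) + 87 = \left(18 - 12 + 24\right) + 87 = 30 + 87 = 117$)
$N f = 211 \cdot 117 = 24687$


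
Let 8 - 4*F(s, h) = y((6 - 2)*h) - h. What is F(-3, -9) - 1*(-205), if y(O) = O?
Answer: 855/4 ≈ 213.75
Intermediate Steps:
F(s, h) = 2 - 3*h/4 (F(s, h) = 2 - ((6 - 2)*h - h)/4 = 2 - (4*h - h)/4 = 2 - 3*h/4)
F(-3, -9) - 1*(-205) = (2 - 3/4*(-9)) - 1*(-205) = (2 + 27/4) + 205 = 35/4 + 205 = 855/4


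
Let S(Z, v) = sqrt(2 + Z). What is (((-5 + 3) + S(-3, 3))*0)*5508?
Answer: 0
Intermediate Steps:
(((-5 + 3) + S(-3, 3))*0)*5508 = (((-5 + 3) + sqrt(2 - 3))*0)*5508 = ((-2 + sqrt(-1))*0)*5508 = ((-2 + I)*0)*5508 = 0*5508 = 0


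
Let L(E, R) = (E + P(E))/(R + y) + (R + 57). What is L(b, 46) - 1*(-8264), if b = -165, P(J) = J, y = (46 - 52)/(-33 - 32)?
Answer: 12523041/1498 ≈ 8359.8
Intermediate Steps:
y = 6/65 (y = -6/(-65) = -6*(-1/65) = 6/65 ≈ 0.092308)
L(E, R) = 57 + R + 2*E/(6/65 + R) (L(E, R) = (E + E)/(R + 6/65) + (R + 57) = (2*E)/(6/65 + R) + (57 + R) = 2*E/(6/65 + R) + (57 + R) = 57 + R + 2*E/(6/65 + R))
L(b, 46) - 1*(-8264) = (342 + 65*46² + 130*(-165) + 3711*46)/(6 + 65*46) - 1*(-8264) = (342 + 65*2116 - 21450 + 170706)/(6 + 2990) + 8264 = (342 + 137540 - 21450 + 170706)/2996 + 8264 = (1/2996)*287138 + 8264 = 143569/1498 + 8264 = 12523041/1498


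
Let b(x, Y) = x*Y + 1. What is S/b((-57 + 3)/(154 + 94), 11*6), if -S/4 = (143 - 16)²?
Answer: 3999992/829 ≈ 4825.1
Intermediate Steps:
b(x, Y) = 1 + Y*x (b(x, Y) = Y*x + 1 = 1 + Y*x)
S = -64516 (S = -4*(143 - 16)² = -4*127² = -4*16129 = -64516)
S/b((-57 + 3)/(154 + 94), 11*6) = -64516/(1 + (11*6)*((-57 + 3)/(154 + 94))) = -64516/(1 + 66*(-54/248)) = -64516/(1 + 66*(-54*1/248)) = -64516/(1 + 66*(-27/124)) = -64516/(1 - 891/62) = -64516/(-829/62) = -64516*(-62/829) = 3999992/829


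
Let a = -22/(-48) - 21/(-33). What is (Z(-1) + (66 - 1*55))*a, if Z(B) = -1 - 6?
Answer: 289/66 ≈ 4.3788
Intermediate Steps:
Z(B) = -7
a = 289/264 (a = -22*(-1/48) - 21*(-1/33) = 11/24 + 7/11 = 289/264 ≈ 1.0947)
(Z(-1) + (66 - 1*55))*a = (-7 + (66 - 1*55))*(289/264) = (-7 + (66 - 55))*(289/264) = (-7 + 11)*(289/264) = 4*(289/264) = 289/66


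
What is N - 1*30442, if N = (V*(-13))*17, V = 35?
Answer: -38177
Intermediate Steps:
N = -7735 (N = (35*(-13))*17 = -455*17 = -7735)
N - 1*30442 = -7735 - 1*30442 = -7735 - 30442 = -38177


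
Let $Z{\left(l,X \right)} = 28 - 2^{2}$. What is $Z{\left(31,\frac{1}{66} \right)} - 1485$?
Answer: $-1461$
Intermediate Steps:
$Z{\left(l,X \right)} = 24$ ($Z{\left(l,X \right)} = 28 - 4 = 24$)
$Z{\left(31,\frac{1}{66} \right)} - 1485 = 24 - 1485 = -1461$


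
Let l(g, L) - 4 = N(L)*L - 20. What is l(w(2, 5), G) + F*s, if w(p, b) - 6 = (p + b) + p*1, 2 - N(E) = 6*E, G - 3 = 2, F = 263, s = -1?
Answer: -419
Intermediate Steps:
G = 5 (G = 3 + 2 = 5)
N(E) = 2 - 6*E
w(p, b) = 6 + b + 2*p (w(p, b) = 6 + ((p + b) + p*1) = 6 + ((b + p) + p) = 6 + (b + 2*p) = 6 + b + 2*p)
l(g, L) = -16 + L*(2 - 6*L) (l(g, L) = 4 + ((2 - 6*L)*L - 20) = 4 + (L*(2 - 6*L) - 20) = 4 + (-20 + L*(2 - 6*L)) = -16 + L*(2 - 6*L))
l(w(2, 5), G) + F*s = (-16 - 6*5**2 + 2*5) + 263*(-1) = (-16 - 6*25 + 10) - 263 = (-16 - 150 + 10) - 263 = -156 - 263 = -419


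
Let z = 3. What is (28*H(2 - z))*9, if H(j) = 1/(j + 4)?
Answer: 84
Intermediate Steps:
H(j) = 1/(4 + j)
(28*H(2 - z))*9 = (28/(4 + (2 - 1*3)))*9 = (28/(4 + (2 - 3)))*9 = (28/(4 - 1))*9 = (28/3)*9 = 84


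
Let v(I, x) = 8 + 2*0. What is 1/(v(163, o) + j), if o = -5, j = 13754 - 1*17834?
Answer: -1/4072 ≈ -0.00024558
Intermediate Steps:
j = -4080 (j = 13754 - 17834 = -4080)
v(I, x) = 8 (v(I, x) = 8 + 0 = 8)
1/(v(163, o) + j) = 1/(8 - 4080) = 1/(-4072) = -1/4072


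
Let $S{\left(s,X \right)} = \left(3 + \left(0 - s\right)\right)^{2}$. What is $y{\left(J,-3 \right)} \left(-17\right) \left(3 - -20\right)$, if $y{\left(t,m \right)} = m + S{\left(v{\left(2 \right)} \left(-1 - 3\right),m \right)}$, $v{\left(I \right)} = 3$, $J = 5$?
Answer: $-86802$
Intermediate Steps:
$S{\left(s,X \right)} = \left(3 - s\right)^{2}$
$y{\left(t,m \right)} = 225 + m$ ($y{\left(t,m \right)} = m + \left(-3 + 3 \left(-1 - 3\right)\right)^{2} = m + \left(-3 + 3 \left(-4\right)\right)^{2} = m + \left(-3 - 12\right)^{2} = m + \left(-15\right)^{2} = m + 225 = 225 + m$)
$y{\left(J,-3 \right)} \left(-17\right) \left(3 - -20\right) = \left(225 - 3\right) \left(-17\right) \left(3 - -20\right) = 222 \left(-17\right) \left(3 + 20\right) = \left(-3774\right) 23 = -86802$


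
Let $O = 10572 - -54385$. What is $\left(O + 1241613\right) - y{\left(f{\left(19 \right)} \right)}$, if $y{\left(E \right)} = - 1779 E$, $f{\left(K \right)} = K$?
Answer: $1340371$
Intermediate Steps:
$O = 64957$ ($O = 10572 + 54385 = 64957$)
$\left(O + 1241613\right) - y{\left(f{\left(19 \right)} \right)} = \left(64957 + 1241613\right) - \left(-1779\right) 19 = 1306570 - -33801 = 1306570 + 33801 = 1340371$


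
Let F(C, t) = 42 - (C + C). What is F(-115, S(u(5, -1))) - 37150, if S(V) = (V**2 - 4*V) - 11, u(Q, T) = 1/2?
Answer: -36878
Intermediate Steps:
u(Q, T) = 1/2
S(V) = -11 + V**2 - 4*V
F(C, t) = 42 - 2*C
F(-115, S(u(5, -1))) - 37150 = (42 - 2*(-115)) - 37150 = (42 + 230) - 37150 = 272 - 37150 = -36878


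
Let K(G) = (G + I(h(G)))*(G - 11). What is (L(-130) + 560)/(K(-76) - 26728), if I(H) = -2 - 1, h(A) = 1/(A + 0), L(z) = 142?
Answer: -702/19855 ≈ -0.035356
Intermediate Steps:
h(A) = 1/A
I(H) = -3
K(G) = (-11 + G)*(-3 + G) (K(G) = (G - 3)*(G - 11) = (-3 + G)*(-11 + G) = (-11 + G)*(-3 + G))
(L(-130) + 560)/(K(-76) - 26728) = (142 + 560)/((33 + (-76)² - 14*(-76)) - 26728) = 702/((33 + 5776 + 1064) - 26728) = 702/(6873 - 26728) = 702/(-19855) = 702*(-1/19855) = -702/19855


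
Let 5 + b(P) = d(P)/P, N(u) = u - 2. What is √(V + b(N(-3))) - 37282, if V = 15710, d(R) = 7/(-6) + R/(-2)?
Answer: -37282 + √3533565/15 ≈ -37157.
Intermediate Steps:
d(R) = -7/6 - R/2 (d(R) = 7*(-⅙) + R*(-½) = -7/6 - R/2)
N(u) = -2 + u
b(P) = -5 + (-7/6 - P/2)/P
√(V + b(N(-3))) - 37282 = √(15710 + (-7 - 33*(-2 - 3))/(6*(-2 - 3))) - 37282 = √(15710 + (⅙)*(-7 - 33*(-5))/(-5)) - 37282 = √(15710 + (⅙)*(-⅕)*(-7 + 165)) - 37282 = √(15710 + (⅙)*(-⅕)*158) - 37282 = √(15710 - 79/15) - 37282 = √(235571/15) - 37282 = √3533565/15 - 37282 = -37282 + √3533565/15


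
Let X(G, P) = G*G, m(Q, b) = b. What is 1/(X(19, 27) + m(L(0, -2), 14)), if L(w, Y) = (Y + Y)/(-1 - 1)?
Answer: 1/375 ≈ 0.0026667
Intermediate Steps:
L(w, Y) = -Y (L(w, Y) = (2*Y)/(-2) = (2*Y)*(-1/2) = -Y)
X(G, P) = G**2
1/(X(19, 27) + m(L(0, -2), 14)) = 1/(19**2 + 14) = 1/(361 + 14) = 1/375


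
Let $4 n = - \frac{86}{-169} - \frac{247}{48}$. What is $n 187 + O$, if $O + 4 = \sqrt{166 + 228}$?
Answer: $- \frac{7163797}{32448} + \sqrt{394} \approx -200.93$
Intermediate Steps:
$O = -4 + \sqrt{394}$ ($O = -4 + \sqrt{166 + 228} = -4 + \sqrt{394} \approx 15.849$)
$n = - \frac{37615}{32448}$ ($n = \frac{- \frac{86}{-169} - \frac{247}{48}}{4} = \frac{\left(-86\right) \left(- \frac{1}{169}\right) - \frac{247}{48}}{4} = \frac{\frac{86}{169} - \frac{247}{48}}{4} = \frac{1}{4} \left(- \frac{37615}{8112}\right) = - \frac{37615}{32448} \approx -1.1592$)
$n 187 + O = \left(- \frac{37615}{32448}\right) 187 - \left(4 - \sqrt{394}\right) = - \frac{7034005}{32448} - \left(4 - \sqrt{394}\right) = - \frac{7163797}{32448} + \sqrt{394}$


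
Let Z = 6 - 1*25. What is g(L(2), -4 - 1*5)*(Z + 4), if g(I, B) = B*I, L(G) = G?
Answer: 270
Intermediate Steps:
Z = -19 (Z = 6 - 25 = -19)
g(L(2), -4 - 1*5)*(Z + 4) = ((-4 - 1*5)*2)*(-19 + 4) = ((-4 - 5)*2)*(-15) = -9*2*(-15) = -18*(-15) = 270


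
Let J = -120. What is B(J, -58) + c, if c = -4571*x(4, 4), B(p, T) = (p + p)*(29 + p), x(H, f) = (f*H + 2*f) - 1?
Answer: -83293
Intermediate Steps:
x(H, f) = -1 + 2*f + H*f (x(H, f) = (H*f + 2*f) - 1 = (2*f + H*f) - 1 = -1 + 2*f + H*f)
B(p, T) = 2*p*(29 + p) (B(p, T) = (2*p)*(29 + p) = 2*p*(29 + p))
c = -105133 (c = -4571*(-1 + 2*4 + 4*4) = -4571*(-1 + 8 + 16) = -4571*23 = -105133)
B(J, -58) + c = 2*(-120)*(29 - 120) - 105133 = 2*(-120)*(-91) - 105133 = 21840 - 105133 = -83293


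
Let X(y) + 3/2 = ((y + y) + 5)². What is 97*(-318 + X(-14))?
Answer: 40643/2 ≈ 20322.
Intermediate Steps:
X(y) = -3/2 + (5 + 2*y)² (X(y) = -3/2 + ((y + y) + 5)² = -3/2 + (2*y + 5)² = -3/2 + (5 + 2*y)²)
97*(-318 + X(-14)) = 97*(-318 + (-3/2 + (5 + 2*(-14))²)) = 97*(-318 + (-3/2 + (5 - 28)²)) = 97*(-318 + (-3/2 + (-23)²)) = 97*(-318 + (-3/2 + 529)) = 97*(-318 + 1055/2) = 97*(419/2) = 40643/2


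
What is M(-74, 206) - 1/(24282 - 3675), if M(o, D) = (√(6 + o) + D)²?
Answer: 873077375/20607 + 824*I*√17 ≈ 42368.0 + 3397.4*I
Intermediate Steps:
M(o, D) = (D + √(6 + o))²
M(-74, 206) - 1/(24282 - 3675) = (206 + √(6 - 74))² - 1/(24282 - 3675) = (206 + √(-68))² - 1/20607 = (206 + 2*I*√17)² - 1*1/20607 = (206 + 2*I*√17)² - 1/20607 = -1/20607 + (206 + 2*I*√17)²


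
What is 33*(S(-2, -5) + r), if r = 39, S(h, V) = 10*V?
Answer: -363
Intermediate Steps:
33*(S(-2, -5) + r) = 33*(10*(-5) + 39) = 33*(-50 + 39) = 33*(-11) = -363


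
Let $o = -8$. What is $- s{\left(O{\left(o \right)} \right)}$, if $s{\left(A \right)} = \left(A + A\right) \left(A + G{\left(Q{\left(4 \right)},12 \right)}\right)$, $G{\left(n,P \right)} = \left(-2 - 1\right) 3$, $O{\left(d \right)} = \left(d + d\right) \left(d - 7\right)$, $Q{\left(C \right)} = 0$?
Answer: $-110880$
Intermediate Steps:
$O{\left(d \right)} = 2 d \left(-7 + d\right)$
$G{\left(n,P \right)} = -9$ ($G{\left(n,P \right)} = \left(-3\right) 3 = -9$)
$s{\left(A \right)} = 2 A \left(-9 + A\right)$ ($s{\left(A \right)} = \left(A + A\right) \left(A - 9\right) = 2 A \left(-9 + A\right)$)
$- s{\left(O{\left(o \right)} \right)} = - 2 \cdot 2 \left(-8\right) \left(-7 - 8\right) \left(-9 + 2 \left(-8\right) \left(-7 - 8\right)\right) = - 2 \cdot 2 \left(-8\right) \left(-15\right) \left(-9 + 2 \left(-8\right) \left(-15\right)\right) = - 2 \cdot 240 \left(-9 + 240\right) = - 2 \cdot 240 \cdot 231 = \left(-1\right) 110880 = -110880$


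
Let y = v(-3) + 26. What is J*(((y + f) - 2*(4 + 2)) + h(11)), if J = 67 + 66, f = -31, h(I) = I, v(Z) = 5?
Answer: -133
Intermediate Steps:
y = 31 (y = 5 + 26 = 31)
J = 133
J*(((y + f) - 2*(4 + 2)) + h(11)) = 133*(((31 - 31) - 2*(4 + 2)) + 11) = 133*((0 - 2*6) + 11) = 133*((0 - 12) + 11) = 133*(-12 + 11) = 133*(-1) = -133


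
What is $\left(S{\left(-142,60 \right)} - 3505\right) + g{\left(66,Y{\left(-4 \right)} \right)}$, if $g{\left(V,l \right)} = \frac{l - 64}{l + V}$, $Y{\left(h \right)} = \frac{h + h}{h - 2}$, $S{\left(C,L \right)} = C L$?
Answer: $- \frac{1214619}{101} \approx -12026.0$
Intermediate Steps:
$Y{\left(h \right)} = \frac{2 h}{-2 + h}$
$g{\left(V,l \right)} = \frac{-64 + l}{V + l}$
$\left(S{\left(-142,60 \right)} - 3505\right) + g{\left(66,Y{\left(-4 \right)} \right)} = \left(\left(-142\right) 60 - 3505\right) + \frac{-64 + 2 \left(-4\right) \frac{1}{-2 - 4}}{66 + 2 \left(-4\right) \frac{1}{-2 - 4}} = \left(-8520 - 3505\right) + \frac{-64 + 2 \left(-4\right) \frac{1}{-6}}{66 + 2 \left(-4\right) \frac{1}{-6}} = -12025 + \frac{-64 + 2 \left(-4\right) \left(- \frac{1}{6}\right)}{66 + 2 \left(-4\right) \left(- \frac{1}{6}\right)} = -12025 + \frac{-64 + \frac{4}{3}}{66 + \frac{4}{3}} = -12025 + \frac{1}{\frac{202}{3}} \left(- \frac{188}{3}\right) = -12025 + \frac{3}{202} \left(- \frac{188}{3}\right) = -12025 - \frac{94}{101} = - \frac{1214619}{101}$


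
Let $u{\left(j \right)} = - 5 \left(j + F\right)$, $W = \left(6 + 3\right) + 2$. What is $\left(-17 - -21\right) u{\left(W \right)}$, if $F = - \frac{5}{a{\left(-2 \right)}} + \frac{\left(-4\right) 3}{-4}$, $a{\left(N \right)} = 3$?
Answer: $- \frac{740}{3} \approx -246.67$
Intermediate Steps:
$W = 11$ ($W = 9 + 2 = 11$)
$F = \frac{4}{3}$ ($F = - \frac{5}{3} + \frac{\left(-4\right) 3}{-4} = \left(-5\right) \frac{1}{3} - -3 = - \frac{5}{3} + 3 = \frac{4}{3} \approx 1.3333$)
$u{\left(j \right)} = - \frac{20}{3} - 5 j$ ($u{\left(j \right)} = - 5 \left(j + \frac{4}{3}\right) = - 5 \left(\frac{4}{3} + j\right) = - \frac{20}{3} - 5 j$)
$\left(-17 - -21\right) u{\left(W \right)} = \left(-17 - -21\right) \left(- \frac{20}{3} - 55\right) = \left(-17 + 21\right) \left(- \frac{20}{3} - 55\right) = 4 \left(- \frac{185}{3}\right) = - \frac{740}{3}$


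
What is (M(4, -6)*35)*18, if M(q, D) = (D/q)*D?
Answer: 5670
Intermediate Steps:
M(q, D) = D²/q
(M(4, -6)*35)*18 = (((-6)²/4)*35)*18 = ((36*(¼))*35)*18 = (9*35)*18 = 315*18 = 5670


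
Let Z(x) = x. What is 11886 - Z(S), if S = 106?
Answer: 11780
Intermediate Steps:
11886 - Z(S) = 11886 - 1*106 = 11886 - 106 = 11780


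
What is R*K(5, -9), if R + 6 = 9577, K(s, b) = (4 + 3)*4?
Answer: 267988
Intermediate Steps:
K(s, b) = 28 (K(s, b) = 7*4 = 28)
R = 9571 (R = -6 + 9577 = 9571)
R*K(5, -9) = 9571*28 = 267988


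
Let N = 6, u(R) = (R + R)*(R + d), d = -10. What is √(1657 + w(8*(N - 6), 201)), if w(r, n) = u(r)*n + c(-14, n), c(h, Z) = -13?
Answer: 2*√411 ≈ 40.546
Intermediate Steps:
u(R) = 2*R*(-10 + R) (u(R) = (R + R)*(R - 10) = (2*R)*(-10 + R) = 2*R*(-10 + R))
w(r, n) = -13 + 2*n*r*(-10 + r) (w(r, n) = (2*r*(-10 + r))*n - 13 = 2*n*r*(-10 + r) - 13 = -13 + 2*n*r*(-10 + r))
√(1657 + w(8*(N - 6), 201)) = √(1657 + (-13 + 2*201*(8*(6 - 6))*(-10 + 8*(6 - 6)))) = √(1657 + (-13 + 2*201*(8*0)*(-10 + 8*0))) = √(1657 + (-13 + 2*201*0*(-10 + 0))) = √(1657 + (-13 + 2*201*0*(-10))) = √(1657 + (-13 + 0)) = √(1657 - 13) = √1644 = 2*√411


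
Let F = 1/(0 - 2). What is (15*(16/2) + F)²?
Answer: 57121/4 ≈ 14280.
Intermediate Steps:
F = -½ (F = 1/(-2) = -½ ≈ -0.50000)
(15*(16/2) + F)² = (15*(16/2) - ½)² = (15*(16*(½)) - ½)² = (15*8 - ½)² = (120 - ½)² = (239/2)² = 57121/4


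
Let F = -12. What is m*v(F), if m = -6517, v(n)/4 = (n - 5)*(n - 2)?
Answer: -6204184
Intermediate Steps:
v(n) = 4*(-5 + n)*(-2 + n) (v(n) = 4*((n - 5)*(n - 2)) = 4*((-5 + n)*(-2 + n)) = 4*(-5 + n)*(-2 + n))
m*v(F) = -6517*(40 - 28*(-12) + 4*(-12)**2) = -6517*(40 + 336 + 4*144) = -6517*(40 + 336 + 576) = -6517*952 = -6204184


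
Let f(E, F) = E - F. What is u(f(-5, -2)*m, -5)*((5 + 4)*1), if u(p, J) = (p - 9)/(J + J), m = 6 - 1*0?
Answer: 243/10 ≈ 24.300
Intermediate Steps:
m = 6 (m = 6 + 0 = 6)
u(p, J) = (-9 + p)/(2*J) (u(p, J) = (-9 + p)/((2*J)) = (-9 + p)*(1/(2*J)) = (-9 + p)/(2*J))
u(f(-5, -2)*m, -5)*((5 + 4)*1) = ((½)*(-9 + (-5 - 1*(-2))*6)/(-5))*((5 + 4)*1) = ((½)*(-⅕)*(-9 + (-5 + 2)*6))*(9*1) = ((½)*(-⅕)*(-9 - 3*6))*9 = ((½)*(-⅕)*(-9 - 18))*9 = ((½)*(-⅕)*(-27))*9 = (27/10)*9 = 243/10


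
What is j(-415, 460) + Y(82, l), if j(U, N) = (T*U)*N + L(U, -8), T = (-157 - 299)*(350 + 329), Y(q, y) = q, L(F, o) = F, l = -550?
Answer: 59107221267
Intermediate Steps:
T = -309624 (T = -456*679 = -309624)
j(U, N) = U - 309624*N*U (j(U, N) = (-309624*U)*N + U = -309624*N*U + U = U - 309624*N*U)
j(-415, 460) + Y(82, l) = -415*(1 - 309624*460) + 82 = -415*(1 - 142427040) + 82 = -415*(-142427039) + 82 = 59107221185 + 82 = 59107221267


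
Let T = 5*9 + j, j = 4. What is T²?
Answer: 2401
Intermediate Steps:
T = 49 (T = 5*9 + 4 = 45 + 4 = 49)
T² = 49² = 2401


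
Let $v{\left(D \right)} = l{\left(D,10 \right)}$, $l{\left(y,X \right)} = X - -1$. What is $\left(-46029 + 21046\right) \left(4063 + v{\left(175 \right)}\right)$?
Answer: $-101780742$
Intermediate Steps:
$l{\left(y,X \right)} = 1 + X$ ($l{\left(y,X \right)} = X + 1 = 1 + X$)
$v{\left(D \right)} = 11$ ($v{\left(D \right)} = 1 + 10 = 11$)
$\left(-46029 + 21046\right) \left(4063 + v{\left(175 \right)}\right) = \left(-46029 + 21046\right) \left(4063 + 11\right) = \left(-24983\right) 4074 = -101780742$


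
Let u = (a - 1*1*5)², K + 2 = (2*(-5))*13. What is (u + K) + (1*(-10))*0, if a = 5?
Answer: -132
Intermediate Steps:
K = -132 (K = -2 + (2*(-5))*13 = -2 - 10*13 = -2 - 130 = -132)
u = 0 (u = (5 - 1*1*5)² = (5 - 1*5)² = (5 - 5)² = 0² = 0)
(u + K) + (1*(-10))*0 = (0 - 132) + (1*(-10))*0 = -132 - 10*0 = -132 + 0 = -132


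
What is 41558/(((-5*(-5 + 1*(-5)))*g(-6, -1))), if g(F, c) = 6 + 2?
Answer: 20779/200 ≈ 103.90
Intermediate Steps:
g(F, c) = 8
41558/(((-5*(-5 + 1*(-5)))*g(-6, -1))) = 41558/((-5*(-5 + 1*(-5))*8)) = 41558/((-5*(-5 - 5)*8)) = 41558/((-5*(-10)*8)) = 41558/((50*8)) = 41558/400 = 41558*(1/400) = 20779/200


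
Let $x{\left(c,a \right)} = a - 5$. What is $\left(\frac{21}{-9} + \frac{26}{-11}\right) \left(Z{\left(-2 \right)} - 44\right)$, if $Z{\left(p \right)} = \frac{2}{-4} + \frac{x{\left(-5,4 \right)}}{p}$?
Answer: $\frac{620}{3} \approx 206.67$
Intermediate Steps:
$x{\left(c,a \right)} = -5 + a$
$Z{\left(p \right)} = - \frac{1}{2} - \frac{1}{p}$ ($Z{\left(p \right)} = \frac{2}{-4} + \frac{-5 + 4}{p} = 2 \left(- \frac{1}{4}\right) - \frac{1}{p} = - \frac{1}{2} - \frac{1}{p}$)
$\left(\frac{21}{-9} + \frac{26}{-11}\right) \left(Z{\left(-2 \right)} - 44\right) = \left(\frac{21}{-9} + \frac{26}{-11}\right) \left(\frac{-2 - -2}{2 \left(-2\right)} - 44\right) = \left(21 \left(- \frac{1}{9}\right) + 26 \left(- \frac{1}{11}\right)\right) \left(\frac{1}{2} \left(- \frac{1}{2}\right) \left(-2 + 2\right) - 44\right) = \left(- \frac{7}{3} - \frac{26}{11}\right) \left(\frac{1}{2} \left(- \frac{1}{2}\right) 0 - 44\right) = - \frac{155 \left(0 - 44\right)}{33} = \left(- \frac{155}{33}\right) \left(-44\right) = \frac{620}{3}$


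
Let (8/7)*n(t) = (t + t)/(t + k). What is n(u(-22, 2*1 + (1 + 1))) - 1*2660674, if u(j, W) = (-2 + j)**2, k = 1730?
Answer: -3067756618/1153 ≈ -2.6607e+6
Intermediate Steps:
n(t) = 7*t/(4*(1730 + t)) (n(t) = 7*((t + t)/(t + 1730))/8 = 7*((2*t)/(1730 + t))/8 = 7*(2*t/(1730 + t))/8 = 7*t/(4*(1730 + t)))
n(u(-22, 2*1 + (1 + 1))) - 1*2660674 = 7*(-2 - 22)**2/(4*(1730 + (-2 - 22)**2)) - 1*2660674 = (7/4)*(-24)**2/(1730 + (-24)**2) - 2660674 = (7/4)*576/(1730 + 576) - 2660674 = (7/4)*576/2306 - 2660674 = (7/4)*576*(1/2306) - 2660674 = 504/1153 - 2660674 = -3067756618/1153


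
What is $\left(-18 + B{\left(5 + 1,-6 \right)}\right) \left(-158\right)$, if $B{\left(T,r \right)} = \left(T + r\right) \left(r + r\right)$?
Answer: $2844$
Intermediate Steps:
$B{\left(T,r \right)} = 2 r \left(T + r\right)$ ($B{\left(T,r \right)} = \left(T + r\right) 2 r = 2 r \left(T + r\right)$)
$\left(-18 + B{\left(5 + 1,-6 \right)}\right) \left(-158\right) = \left(-18 + 2 \left(-6\right) \left(\left(5 + 1\right) - 6\right)\right) \left(-158\right) = \left(-18 + 2 \left(-6\right) \left(6 - 6\right)\right) \left(-158\right) = \left(-18 + 2 \left(-6\right) 0\right) \left(-158\right) = \left(-18 + 0\right) \left(-158\right) = \left(-18\right) \left(-158\right) = 2844$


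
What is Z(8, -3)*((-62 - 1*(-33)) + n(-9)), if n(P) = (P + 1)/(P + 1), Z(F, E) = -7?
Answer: 196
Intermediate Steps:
n(P) = 1 (n(P) = (1 + P)/(1 + P) = 1)
Z(8, -3)*((-62 - 1*(-33)) + n(-9)) = -7*((-62 - 1*(-33)) + 1) = -7*((-62 + 33) + 1) = -7*(-29 + 1) = -7*(-28) = 196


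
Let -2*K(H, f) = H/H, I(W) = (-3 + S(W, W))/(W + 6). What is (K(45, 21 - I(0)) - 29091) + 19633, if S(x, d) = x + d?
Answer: -18917/2 ≈ -9458.5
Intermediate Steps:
S(x, d) = d + x
I(W) = (-3 + 2*W)/(6 + W) (I(W) = (-3 + (W + W))/(W + 6) = (-3 + 2*W)/(6 + W))
K(H, f) = -½ (K(H, f) = -H/(2*H) = -½*1 = -½)
(K(45, 21 - I(0)) - 29091) + 19633 = (-½ - 29091) + 19633 = -58183/2 + 19633 = -18917/2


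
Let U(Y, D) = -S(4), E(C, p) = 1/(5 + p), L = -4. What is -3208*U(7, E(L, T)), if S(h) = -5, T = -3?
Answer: -16040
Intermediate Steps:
U(Y, D) = 5 (U(Y, D) = -1*(-5) = 5)
-3208*U(7, E(L, T)) = -3208*5 = -16040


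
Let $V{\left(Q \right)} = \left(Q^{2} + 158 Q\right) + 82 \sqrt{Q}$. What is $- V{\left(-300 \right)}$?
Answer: $-42600 - 820 i \sqrt{3} \approx -42600.0 - 1420.3 i$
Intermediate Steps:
$V{\left(Q \right)} = Q^{2} + 82 \sqrt{Q} + 158 Q$
$- V{\left(-300 \right)} = - (\left(-300\right)^{2} + 82 \sqrt{-300} + 158 \left(-300\right)) = - (90000 + 82 \cdot 10 i \sqrt{3} - 47400) = - (90000 + 820 i \sqrt{3} - 47400) = - (42600 + 820 i \sqrt{3}) = -42600 - 820 i \sqrt{3}$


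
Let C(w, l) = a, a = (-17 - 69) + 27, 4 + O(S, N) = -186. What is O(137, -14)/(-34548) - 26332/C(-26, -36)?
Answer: 454864573/1019166 ≈ 446.31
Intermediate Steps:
O(S, N) = -190 (O(S, N) = -4 - 186 = -190)
a = -59 (a = -86 + 27 = -59)
C(w, l) = -59
O(137, -14)/(-34548) - 26332/C(-26, -36) = -190/(-34548) - 26332/(-59) = -190*(-1/34548) - 26332*(-1/59) = 95/17274 + 26332/59 = 454864573/1019166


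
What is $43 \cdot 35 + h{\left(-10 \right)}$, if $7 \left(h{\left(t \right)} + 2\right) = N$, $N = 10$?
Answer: $\frac{10531}{7} \approx 1504.4$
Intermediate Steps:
$h{\left(t \right)} = - \frac{4}{7}$ ($h{\left(t \right)} = -2 + \frac{1}{7} \cdot 10 = -2 + \frac{10}{7} = - \frac{4}{7}$)
$43 \cdot 35 + h{\left(-10 \right)} = 43 \cdot 35 - \frac{4}{7} = 1505 - \frac{4}{7} = \frac{10531}{7}$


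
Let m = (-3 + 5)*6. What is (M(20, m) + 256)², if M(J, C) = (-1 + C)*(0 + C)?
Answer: 150544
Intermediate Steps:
m = 12 (m = 2*6 = 12)
M(J, C) = C*(-1 + C) (M(J, C) = (-1 + C)*C = C*(-1 + C))
(M(20, m) + 256)² = (12*(-1 + 12) + 256)² = (12*11 + 256)² = (132 + 256)² = 388² = 150544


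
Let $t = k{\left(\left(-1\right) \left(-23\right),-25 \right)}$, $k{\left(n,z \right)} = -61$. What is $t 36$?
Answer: $-2196$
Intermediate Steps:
$t = -61$
$t 36 = \left(-61\right) 36 = -2196$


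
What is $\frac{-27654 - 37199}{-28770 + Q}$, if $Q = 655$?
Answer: $\frac{64853}{28115} \approx 2.3067$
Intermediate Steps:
$\frac{-27654 - 37199}{-28770 + Q} = \frac{-27654 - 37199}{-28770 + 655} = - \frac{64853}{-28115} = \left(-64853\right) \left(- \frac{1}{28115}\right) = \frac{64853}{28115}$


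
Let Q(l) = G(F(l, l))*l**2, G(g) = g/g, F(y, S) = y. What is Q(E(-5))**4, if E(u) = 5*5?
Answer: 152587890625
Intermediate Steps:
E(u) = 25
G(g) = 1
Q(l) = l**2 (Q(l) = 1*l**2 = l**2)
Q(E(-5))**4 = (25**2)**4 = 625**4 = 152587890625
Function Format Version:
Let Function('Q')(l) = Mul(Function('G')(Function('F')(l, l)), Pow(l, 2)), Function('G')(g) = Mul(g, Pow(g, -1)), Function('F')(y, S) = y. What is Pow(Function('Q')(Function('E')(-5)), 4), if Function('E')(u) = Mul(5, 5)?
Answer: 152587890625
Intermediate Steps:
Function('E')(u) = 25
Function('G')(g) = 1
Function('Q')(l) = Pow(l, 2) (Function('Q')(l) = Mul(1, Pow(l, 2)) = Pow(l, 2))
Pow(Function('Q')(Function('E')(-5)), 4) = Pow(Pow(25, 2), 4) = Pow(625, 4) = 152587890625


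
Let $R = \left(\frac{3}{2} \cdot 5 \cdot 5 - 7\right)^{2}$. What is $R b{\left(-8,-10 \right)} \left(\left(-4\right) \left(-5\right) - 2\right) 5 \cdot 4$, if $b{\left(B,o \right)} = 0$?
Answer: $0$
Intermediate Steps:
$R = \frac{3721}{4}$ ($R = \left(3 \cdot \frac{1}{2} \cdot 5 \cdot 5 - 7\right)^{2} = \left(\frac{3}{2} \cdot 5 \cdot 5 - 7\right)^{2} = \left(\frac{15}{2} \cdot 5 - 7\right)^{2} = \left(\frac{75}{2} - 7\right)^{2} = \left(\frac{61}{2}\right)^{2} = \frac{3721}{4} \approx 930.25$)
$R b{\left(-8,-10 \right)} \left(\left(-4\right) \left(-5\right) - 2\right) 5 \cdot 4 = \frac{3721}{4} \cdot 0 \left(\left(-4\right) \left(-5\right) - 2\right) 5 \cdot 4 = 0 \left(20 - 2\right) 5 \cdot 4 = 0 \cdot 18 \cdot 5 \cdot 4 = 0 \cdot 90 \cdot 4 = 0 \cdot 360 = 0$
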